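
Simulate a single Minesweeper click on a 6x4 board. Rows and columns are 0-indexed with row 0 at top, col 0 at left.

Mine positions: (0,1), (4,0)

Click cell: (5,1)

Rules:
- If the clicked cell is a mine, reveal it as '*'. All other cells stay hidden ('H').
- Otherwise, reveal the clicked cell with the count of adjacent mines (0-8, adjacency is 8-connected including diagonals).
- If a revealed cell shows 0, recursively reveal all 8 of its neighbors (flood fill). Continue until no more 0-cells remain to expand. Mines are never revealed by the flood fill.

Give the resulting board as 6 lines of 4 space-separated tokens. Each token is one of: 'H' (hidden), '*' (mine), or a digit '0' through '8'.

H H H H
H H H H
H H H H
H H H H
H H H H
H 1 H H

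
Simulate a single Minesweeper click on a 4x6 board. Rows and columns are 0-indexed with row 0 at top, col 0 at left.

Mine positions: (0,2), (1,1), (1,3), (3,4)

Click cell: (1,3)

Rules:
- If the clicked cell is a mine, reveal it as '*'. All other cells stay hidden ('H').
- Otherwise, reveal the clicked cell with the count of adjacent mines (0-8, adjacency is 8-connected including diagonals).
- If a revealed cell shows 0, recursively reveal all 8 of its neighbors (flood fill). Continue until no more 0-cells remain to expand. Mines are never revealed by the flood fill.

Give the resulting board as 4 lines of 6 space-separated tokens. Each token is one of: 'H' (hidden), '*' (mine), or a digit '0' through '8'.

H H H H H H
H H H * H H
H H H H H H
H H H H H H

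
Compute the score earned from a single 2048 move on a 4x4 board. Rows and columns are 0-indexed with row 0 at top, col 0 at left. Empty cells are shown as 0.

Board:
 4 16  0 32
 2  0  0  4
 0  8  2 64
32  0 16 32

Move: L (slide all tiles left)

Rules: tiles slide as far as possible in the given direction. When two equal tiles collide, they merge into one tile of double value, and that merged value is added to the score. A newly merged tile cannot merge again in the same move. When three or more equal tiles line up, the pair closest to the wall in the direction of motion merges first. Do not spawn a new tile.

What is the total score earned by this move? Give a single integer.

Slide left:
row 0: [4, 16, 0, 32] -> [4, 16, 32, 0]  score +0 (running 0)
row 1: [2, 0, 0, 4] -> [2, 4, 0, 0]  score +0 (running 0)
row 2: [0, 8, 2, 64] -> [8, 2, 64, 0]  score +0 (running 0)
row 3: [32, 0, 16, 32] -> [32, 16, 32, 0]  score +0 (running 0)
Board after move:
 4 16 32  0
 2  4  0  0
 8  2 64  0
32 16 32  0

Answer: 0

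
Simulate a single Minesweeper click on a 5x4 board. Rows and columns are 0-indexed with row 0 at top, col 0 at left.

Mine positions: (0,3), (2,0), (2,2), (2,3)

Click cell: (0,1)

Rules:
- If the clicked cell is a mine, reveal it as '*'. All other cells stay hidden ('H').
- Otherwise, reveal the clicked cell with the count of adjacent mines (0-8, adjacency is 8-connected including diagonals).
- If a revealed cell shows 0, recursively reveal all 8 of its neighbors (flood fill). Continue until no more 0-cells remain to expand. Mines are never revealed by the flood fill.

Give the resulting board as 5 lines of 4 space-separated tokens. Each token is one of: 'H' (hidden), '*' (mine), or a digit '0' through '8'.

0 0 1 H
1 2 3 H
H H H H
H H H H
H H H H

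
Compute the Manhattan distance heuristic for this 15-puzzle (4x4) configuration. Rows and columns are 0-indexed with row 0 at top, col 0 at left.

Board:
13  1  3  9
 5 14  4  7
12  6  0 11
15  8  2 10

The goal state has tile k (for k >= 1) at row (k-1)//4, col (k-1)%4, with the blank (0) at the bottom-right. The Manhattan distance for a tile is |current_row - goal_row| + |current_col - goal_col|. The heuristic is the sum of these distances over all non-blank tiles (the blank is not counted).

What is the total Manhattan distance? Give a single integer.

Answer: 32

Derivation:
Tile 13: (0,0)->(3,0) = 3
Tile 1: (0,1)->(0,0) = 1
Tile 3: (0,2)->(0,2) = 0
Tile 9: (0,3)->(2,0) = 5
Tile 5: (1,0)->(1,0) = 0
Tile 14: (1,1)->(3,1) = 2
Tile 4: (1,2)->(0,3) = 2
Tile 7: (1,3)->(1,2) = 1
Tile 12: (2,0)->(2,3) = 3
Tile 6: (2,1)->(1,1) = 1
Tile 11: (2,3)->(2,2) = 1
Tile 15: (3,0)->(3,2) = 2
Tile 8: (3,1)->(1,3) = 4
Tile 2: (3,2)->(0,1) = 4
Tile 10: (3,3)->(2,1) = 3
Sum: 3 + 1 + 0 + 5 + 0 + 2 + 2 + 1 + 3 + 1 + 1 + 2 + 4 + 4 + 3 = 32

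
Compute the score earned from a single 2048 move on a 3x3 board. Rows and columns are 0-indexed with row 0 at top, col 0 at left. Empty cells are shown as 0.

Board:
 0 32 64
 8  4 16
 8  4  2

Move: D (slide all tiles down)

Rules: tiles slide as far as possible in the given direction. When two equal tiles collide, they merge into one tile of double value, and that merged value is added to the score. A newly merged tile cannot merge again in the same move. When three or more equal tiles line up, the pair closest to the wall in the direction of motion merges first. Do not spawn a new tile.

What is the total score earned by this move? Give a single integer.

Slide down:
col 0: [0, 8, 8] -> [0, 0, 16]  score +16 (running 16)
col 1: [32, 4, 4] -> [0, 32, 8]  score +8 (running 24)
col 2: [64, 16, 2] -> [64, 16, 2]  score +0 (running 24)
Board after move:
 0  0 64
 0 32 16
16  8  2

Answer: 24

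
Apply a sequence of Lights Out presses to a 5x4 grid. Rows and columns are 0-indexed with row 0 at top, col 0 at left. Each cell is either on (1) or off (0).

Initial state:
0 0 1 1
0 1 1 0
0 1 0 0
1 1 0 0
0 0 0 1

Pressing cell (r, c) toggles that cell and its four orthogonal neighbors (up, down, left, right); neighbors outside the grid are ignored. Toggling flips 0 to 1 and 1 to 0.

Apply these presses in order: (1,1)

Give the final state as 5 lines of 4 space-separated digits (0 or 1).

Answer: 0 1 1 1
1 0 0 0
0 0 0 0
1 1 0 0
0 0 0 1

Derivation:
After press 1 at (1,1):
0 1 1 1
1 0 0 0
0 0 0 0
1 1 0 0
0 0 0 1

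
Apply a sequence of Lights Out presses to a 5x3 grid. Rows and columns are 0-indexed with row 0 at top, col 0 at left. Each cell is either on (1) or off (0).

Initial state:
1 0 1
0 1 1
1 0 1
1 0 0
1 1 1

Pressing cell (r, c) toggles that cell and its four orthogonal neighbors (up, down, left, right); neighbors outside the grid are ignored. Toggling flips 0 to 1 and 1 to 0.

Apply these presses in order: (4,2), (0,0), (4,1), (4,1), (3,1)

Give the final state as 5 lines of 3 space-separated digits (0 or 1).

After press 1 at (4,2):
1 0 1
0 1 1
1 0 1
1 0 1
1 0 0

After press 2 at (0,0):
0 1 1
1 1 1
1 0 1
1 0 1
1 0 0

After press 3 at (4,1):
0 1 1
1 1 1
1 0 1
1 1 1
0 1 1

After press 4 at (4,1):
0 1 1
1 1 1
1 0 1
1 0 1
1 0 0

After press 5 at (3,1):
0 1 1
1 1 1
1 1 1
0 1 0
1 1 0

Answer: 0 1 1
1 1 1
1 1 1
0 1 0
1 1 0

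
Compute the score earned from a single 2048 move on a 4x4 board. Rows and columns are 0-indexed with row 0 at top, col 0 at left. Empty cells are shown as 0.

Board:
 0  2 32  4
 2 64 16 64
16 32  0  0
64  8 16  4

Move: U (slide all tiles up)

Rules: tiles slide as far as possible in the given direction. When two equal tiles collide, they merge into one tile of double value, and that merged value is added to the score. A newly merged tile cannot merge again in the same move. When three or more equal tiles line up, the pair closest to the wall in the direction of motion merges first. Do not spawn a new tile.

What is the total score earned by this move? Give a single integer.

Slide up:
col 0: [0, 2, 16, 64] -> [2, 16, 64, 0]  score +0 (running 0)
col 1: [2, 64, 32, 8] -> [2, 64, 32, 8]  score +0 (running 0)
col 2: [32, 16, 0, 16] -> [32, 32, 0, 0]  score +32 (running 32)
col 3: [4, 64, 0, 4] -> [4, 64, 4, 0]  score +0 (running 32)
Board after move:
 2  2 32  4
16 64 32 64
64 32  0  4
 0  8  0  0

Answer: 32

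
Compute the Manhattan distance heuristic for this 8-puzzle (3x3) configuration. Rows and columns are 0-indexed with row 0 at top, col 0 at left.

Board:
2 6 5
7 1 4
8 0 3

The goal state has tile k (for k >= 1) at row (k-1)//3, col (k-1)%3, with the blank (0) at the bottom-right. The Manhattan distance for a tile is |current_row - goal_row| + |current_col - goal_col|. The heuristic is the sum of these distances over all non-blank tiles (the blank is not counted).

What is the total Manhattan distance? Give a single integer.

Tile 2: at (0,0), goal (0,1), distance |0-0|+|0-1| = 1
Tile 6: at (0,1), goal (1,2), distance |0-1|+|1-2| = 2
Tile 5: at (0,2), goal (1,1), distance |0-1|+|2-1| = 2
Tile 7: at (1,0), goal (2,0), distance |1-2|+|0-0| = 1
Tile 1: at (1,1), goal (0,0), distance |1-0|+|1-0| = 2
Tile 4: at (1,2), goal (1,0), distance |1-1|+|2-0| = 2
Tile 8: at (2,0), goal (2,1), distance |2-2|+|0-1| = 1
Tile 3: at (2,2), goal (0,2), distance |2-0|+|2-2| = 2
Sum: 1 + 2 + 2 + 1 + 2 + 2 + 1 + 2 = 13

Answer: 13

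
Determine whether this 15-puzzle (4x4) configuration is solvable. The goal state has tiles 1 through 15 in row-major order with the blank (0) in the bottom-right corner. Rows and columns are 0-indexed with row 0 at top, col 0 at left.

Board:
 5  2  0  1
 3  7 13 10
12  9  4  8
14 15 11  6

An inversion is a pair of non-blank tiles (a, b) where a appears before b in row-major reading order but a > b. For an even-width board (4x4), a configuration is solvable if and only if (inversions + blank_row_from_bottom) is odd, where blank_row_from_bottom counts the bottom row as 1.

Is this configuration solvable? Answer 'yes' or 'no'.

Inversions: 32
Blank is in row 0 (0-indexed from top), which is row 4 counting from the bottom (bottom = 1).
32 + 4 = 36, which is even, so the puzzle is not solvable.

Answer: no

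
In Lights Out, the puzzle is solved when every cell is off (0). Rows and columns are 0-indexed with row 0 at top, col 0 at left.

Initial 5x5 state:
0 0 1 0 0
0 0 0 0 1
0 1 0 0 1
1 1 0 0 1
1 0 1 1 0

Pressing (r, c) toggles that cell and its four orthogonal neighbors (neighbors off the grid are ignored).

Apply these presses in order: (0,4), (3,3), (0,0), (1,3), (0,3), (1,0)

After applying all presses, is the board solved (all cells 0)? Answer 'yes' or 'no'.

After press 1 at (0,4):
0 0 1 1 1
0 0 0 0 0
0 1 0 0 1
1 1 0 0 1
1 0 1 1 0

After press 2 at (3,3):
0 0 1 1 1
0 0 0 0 0
0 1 0 1 1
1 1 1 1 0
1 0 1 0 0

After press 3 at (0,0):
1 1 1 1 1
1 0 0 0 0
0 1 0 1 1
1 1 1 1 0
1 0 1 0 0

After press 4 at (1,3):
1 1 1 0 1
1 0 1 1 1
0 1 0 0 1
1 1 1 1 0
1 0 1 0 0

After press 5 at (0,3):
1 1 0 1 0
1 0 1 0 1
0 1 0 0 1
1 1 1 1 0
1 0 1 0 0

After press 6 at (1,0):
0 1 0 1 0
0 1 1 0 1
1 1 0 0 1
1 1 1 1 0
1 0 1 0 0

Lights still on: 14

Answer: no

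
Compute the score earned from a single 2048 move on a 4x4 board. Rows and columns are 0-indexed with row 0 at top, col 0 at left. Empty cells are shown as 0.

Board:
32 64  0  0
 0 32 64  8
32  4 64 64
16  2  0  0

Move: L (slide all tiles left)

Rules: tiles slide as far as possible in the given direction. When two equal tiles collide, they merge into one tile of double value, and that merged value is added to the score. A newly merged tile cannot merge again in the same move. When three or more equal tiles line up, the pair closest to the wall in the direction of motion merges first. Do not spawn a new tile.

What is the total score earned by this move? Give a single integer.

Slide left:
row 0: [32, 64, 0, 0] -> [32, 64, 0, 0]  score +0 (running 0)
row 1: [0, 32, 64, 8] -> [32, 64, 8, 0]  score +0 (running 0)
row 2: [32, 4, 64, 64] -> [32, 4, 128, 0]  score +128 (running 128)
row 3: [16, 2, 0, 0] -> [16, 2, 0, 0]  score +0 (running 128)
Board after move:
 32  64   0   0
 32  64   8   0
 32   4 128   0
 16   2   0   0

Answer: 128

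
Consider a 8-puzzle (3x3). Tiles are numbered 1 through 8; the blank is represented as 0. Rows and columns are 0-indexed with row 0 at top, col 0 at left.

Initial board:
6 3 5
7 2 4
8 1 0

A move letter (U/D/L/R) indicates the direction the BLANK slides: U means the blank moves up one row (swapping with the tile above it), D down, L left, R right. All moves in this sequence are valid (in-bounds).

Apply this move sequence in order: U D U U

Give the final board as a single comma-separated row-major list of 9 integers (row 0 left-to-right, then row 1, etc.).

After move 1 (U):
6 3 5
7 2 0
8 1 4

After move 2 (D):
6 3 5
7 2 4
8 1 0

After move 3 (U):
6 3 5
7 2 0
8 1 4

After move 4 (U):
6 3 0
7 2 5
8 1 4

Answer: 6, 3, 0, 7, 2, 5, 8, 1, 4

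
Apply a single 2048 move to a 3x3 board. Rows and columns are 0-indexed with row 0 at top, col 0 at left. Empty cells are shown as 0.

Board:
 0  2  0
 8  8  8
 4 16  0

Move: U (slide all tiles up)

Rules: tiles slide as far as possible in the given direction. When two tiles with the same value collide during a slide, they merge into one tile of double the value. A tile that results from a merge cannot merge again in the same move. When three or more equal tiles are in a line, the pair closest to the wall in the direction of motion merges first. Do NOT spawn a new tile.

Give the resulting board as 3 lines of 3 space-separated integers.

Answer:  8  2  8
 4  8  0
 0 16  0

Derivation:
Slide up:
col 0: [0, 8, 4] -> [8, 4, 0]
col 1: [2, 8, 16] -> [2, 8, 16]
col 2: [0, 8, 0] -> [8, 0, 0]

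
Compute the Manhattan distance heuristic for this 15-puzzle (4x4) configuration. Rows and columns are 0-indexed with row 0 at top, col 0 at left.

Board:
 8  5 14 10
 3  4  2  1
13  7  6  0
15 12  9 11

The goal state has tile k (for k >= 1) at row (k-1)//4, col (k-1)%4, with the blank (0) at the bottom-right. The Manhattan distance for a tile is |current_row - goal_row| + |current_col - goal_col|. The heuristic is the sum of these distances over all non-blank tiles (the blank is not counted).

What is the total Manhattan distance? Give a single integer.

Answer: 41

Derivation:
Tile 8: (0,0)->(1,3) = 4
Tile 5: (0,1)->(1,0) = 2
Tile 14: (0,2)->(3,1) = 4
Tile 10: (0,3)->(2,1) = 4
Tile 3: (1,0)->(0,2) = 3
Tile 4: (1,1)->(0,3) = 3
Tile 2: (1,2)->(0,1) = 2
Tile 1: (1,3)->(0,0) = 4
Tile 13: (2,0)->(3,0) = 1
Tile 7: (2,1)->(1,2) = 2
Tile 6: (2,2)->(1,1) = 2
Tile 15: (3,0)->(3,2) = 2
Tile 12: (3,1)->(2,3) = 3
Tile 9: (3,2)->(2,0) = 3
Tile 11: (3,3)->(2,2) = 2
Sum: 4 + 2 + 4 + 4 + 3 + 3 + 2 + 4 + 1 + 2 + 2 + 2 + 3 + 3 + 2 = 41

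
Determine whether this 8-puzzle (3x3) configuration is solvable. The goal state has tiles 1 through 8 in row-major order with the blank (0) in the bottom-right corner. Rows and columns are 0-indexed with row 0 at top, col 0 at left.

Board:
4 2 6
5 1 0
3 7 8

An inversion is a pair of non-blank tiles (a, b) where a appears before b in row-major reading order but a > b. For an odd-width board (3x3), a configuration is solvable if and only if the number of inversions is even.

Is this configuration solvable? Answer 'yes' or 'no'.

Answer: no

Derivation:
Inversions (pairs i<j in row-major order where tile[i] > tile[j] > 0): 9
9 is odd, so the puzzle is not solvable.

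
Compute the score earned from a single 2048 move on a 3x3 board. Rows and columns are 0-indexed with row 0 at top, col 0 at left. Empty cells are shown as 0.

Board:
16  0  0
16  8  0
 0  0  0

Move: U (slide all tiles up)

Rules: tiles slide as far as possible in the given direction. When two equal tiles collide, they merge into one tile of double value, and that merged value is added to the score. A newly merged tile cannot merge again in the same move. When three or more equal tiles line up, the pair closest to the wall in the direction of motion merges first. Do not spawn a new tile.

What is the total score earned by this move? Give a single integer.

Slide up:
col 0: [16, 16, 0] -> [32, 0, 0]  score +32 (running 32)
col 1: [0, 8, 0] -> [8, 0, 0]  score +0 (running 32)
col 2: [0, 0, 0] -> [0, 0, 0]  score +0 (running 32)
Board after move:
32  8  0
 0  0  0
 0  0  0

Answer: 32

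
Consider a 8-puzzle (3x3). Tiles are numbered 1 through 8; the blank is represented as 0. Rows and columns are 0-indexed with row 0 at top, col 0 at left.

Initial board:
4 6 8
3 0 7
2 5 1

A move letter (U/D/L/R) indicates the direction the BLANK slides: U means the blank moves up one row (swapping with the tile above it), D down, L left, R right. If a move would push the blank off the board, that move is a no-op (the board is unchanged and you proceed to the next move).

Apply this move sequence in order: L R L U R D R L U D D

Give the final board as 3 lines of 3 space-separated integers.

After move 1 (L):
4 6 8
0 3 7
2 5 1

After move 2 (R):
4 6 8
3 0 7
2 5 1

After move 3 (L):
4 6 8
0 3 7
2 5 1

After move 4 (U):
0 6 8
4 3 7
2 5 1

After move 5 (R):
6 0 8
4 3 7
2 5 1

After move 6 (D):
6 3 8
4 0 7
2 5 1

After move 7 (R):
6 3 8
4 7 0
2 5 1

After move 8 (L):
6 3 8
4 0 7
2 5 1

After move 9 (U):
6 0 8
4 3 7
2 5 1

After move 10 (D):
6 3 8
4 0 7
2 5 1

After move 11 (D):
6 3 8
4 5 7
2 0 1

Answer: 6 3 8
4 5 7
2 0 1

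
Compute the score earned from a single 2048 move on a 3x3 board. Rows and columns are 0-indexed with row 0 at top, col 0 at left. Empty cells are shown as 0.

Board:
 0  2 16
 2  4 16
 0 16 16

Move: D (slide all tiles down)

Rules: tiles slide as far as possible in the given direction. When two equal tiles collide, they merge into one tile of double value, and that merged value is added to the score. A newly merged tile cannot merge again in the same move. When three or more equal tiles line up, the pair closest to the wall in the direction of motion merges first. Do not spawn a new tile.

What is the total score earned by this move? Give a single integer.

Slide down:
col 0: [0, 2, 0] -> [0, 0, 2]  score +0 (running 0)
col 1: [2, 4, 16] -> [2, 4, 16]  score +0 (running 0)
col 2: [16, 16, 16] -> [0, 16, 32]  score +32 (running 32)
Board after move:
 0  2  0
 0  4 16
 2 16 32

Answer: 32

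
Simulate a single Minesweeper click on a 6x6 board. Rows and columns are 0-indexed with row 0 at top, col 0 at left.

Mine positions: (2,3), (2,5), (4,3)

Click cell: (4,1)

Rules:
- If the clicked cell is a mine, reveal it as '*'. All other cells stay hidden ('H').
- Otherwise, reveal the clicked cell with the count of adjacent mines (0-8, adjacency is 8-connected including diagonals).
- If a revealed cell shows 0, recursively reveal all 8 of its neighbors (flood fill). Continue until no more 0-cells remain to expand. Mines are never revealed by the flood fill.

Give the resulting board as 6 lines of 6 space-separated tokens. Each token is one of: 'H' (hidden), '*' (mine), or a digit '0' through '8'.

0 0 0 0 0 0
0 0 1 1 2 1
0 0 1 H H H
0 0 2 H H H
0 0 1 H H H
0 0 1 H H H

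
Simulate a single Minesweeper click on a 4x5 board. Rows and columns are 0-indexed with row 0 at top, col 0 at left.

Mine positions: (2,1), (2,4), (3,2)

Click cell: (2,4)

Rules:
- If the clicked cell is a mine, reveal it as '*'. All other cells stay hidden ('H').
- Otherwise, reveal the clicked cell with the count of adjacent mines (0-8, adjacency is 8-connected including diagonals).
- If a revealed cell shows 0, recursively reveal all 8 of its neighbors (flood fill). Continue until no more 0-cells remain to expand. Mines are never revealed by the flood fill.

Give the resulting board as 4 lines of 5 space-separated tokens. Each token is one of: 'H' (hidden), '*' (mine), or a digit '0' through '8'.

H H H H H
H H H H H
H H H H *
H H H H H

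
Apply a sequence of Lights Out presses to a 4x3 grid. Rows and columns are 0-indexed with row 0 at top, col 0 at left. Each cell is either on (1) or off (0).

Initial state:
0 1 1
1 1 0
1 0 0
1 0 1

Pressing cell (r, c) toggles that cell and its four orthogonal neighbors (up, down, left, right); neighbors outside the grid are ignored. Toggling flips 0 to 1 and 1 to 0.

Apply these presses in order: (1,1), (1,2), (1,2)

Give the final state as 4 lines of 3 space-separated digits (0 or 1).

After press 1 at (1,1):
0 0 1
0 0 1
1 1 0
1 0 1

After press 2 at (1,2):
0 0 0
0 1 0
1 1 1
1 0 1

After press 3 at (1,2):
0 0 1
0 0 1
1 1 0
1 0 1

Answer: 0 0 1
0 0 1
1 1 0
1 0 1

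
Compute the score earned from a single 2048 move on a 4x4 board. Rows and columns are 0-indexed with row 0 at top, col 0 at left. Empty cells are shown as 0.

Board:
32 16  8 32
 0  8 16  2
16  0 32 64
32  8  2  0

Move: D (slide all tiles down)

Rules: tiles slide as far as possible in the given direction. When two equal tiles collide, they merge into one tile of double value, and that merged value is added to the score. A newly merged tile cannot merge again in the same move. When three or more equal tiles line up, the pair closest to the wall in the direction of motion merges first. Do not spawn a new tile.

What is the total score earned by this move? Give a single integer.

Slide down:
col 0: [32, 0, 16, 32] -> [0, 32, 16, 32]  score +0 (running 0)
col 1: [16, 8, 0, 8] -> [0, 0, 16, 16]  score +16 (running 16)
col 2: [8, 16, 32, 2] -> [8, 16, 32, 2]  score +0 (running 16)
col 3: [32, 2, 64, 0] -> [0, 32, 2, 64]  score +0 (running 16)
Board after move:
 0  0  8  0
32  0 16 32
16 16 32  2
32 16  2 64

Answer: 16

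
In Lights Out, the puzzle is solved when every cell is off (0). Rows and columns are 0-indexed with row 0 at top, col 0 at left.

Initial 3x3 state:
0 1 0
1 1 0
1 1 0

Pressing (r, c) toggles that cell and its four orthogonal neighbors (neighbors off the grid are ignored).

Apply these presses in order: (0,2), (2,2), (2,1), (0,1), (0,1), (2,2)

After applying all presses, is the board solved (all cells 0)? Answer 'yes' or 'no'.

Answer: no

Derivation:
After press 1 at (0,2):
0 0 1
1 1 1
1 1 0

After press 2 at (2,2):
0 0 1
1 1 0
1 0 1

After press 3 at (2,1):
0 0 1
1 0 0
0 1 0

After press 4 at (0,1):
1 1 0
1 1 0
0 1 0

After press 5 at (0,1):
0 0 1
1 0 0
0 1 0

After press 6 at (2,2):
0 0 1
1 0 1
0 0 1

Lights still on: 4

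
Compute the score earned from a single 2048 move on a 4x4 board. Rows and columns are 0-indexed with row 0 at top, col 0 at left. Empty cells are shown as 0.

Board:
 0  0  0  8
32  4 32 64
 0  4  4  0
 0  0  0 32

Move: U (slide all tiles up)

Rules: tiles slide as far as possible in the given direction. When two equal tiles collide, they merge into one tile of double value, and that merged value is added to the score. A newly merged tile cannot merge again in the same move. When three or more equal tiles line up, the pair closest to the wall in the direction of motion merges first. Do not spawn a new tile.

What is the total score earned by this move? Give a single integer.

Answer: 8

Derivation:
Slide up:
col 0: [0, 32, 0, 0] -> [32, 0, 0, 0]  score +0 (running 0)
col 1: [0, 4, 4, 0] -> [8, 0, 0, 0]  score +8 (running 8)
col 2: [0, 32, 4, 0] -> [32, 4, 0, 0]  score +0 (running 8)
col 3: [8, 64, 0, 32] -> [8, 64, 32, 0]  score +0 (running 8)
Board after move:
32  8 32  8
 0  0  4 64
 0  0  0 32
 0  0  0  0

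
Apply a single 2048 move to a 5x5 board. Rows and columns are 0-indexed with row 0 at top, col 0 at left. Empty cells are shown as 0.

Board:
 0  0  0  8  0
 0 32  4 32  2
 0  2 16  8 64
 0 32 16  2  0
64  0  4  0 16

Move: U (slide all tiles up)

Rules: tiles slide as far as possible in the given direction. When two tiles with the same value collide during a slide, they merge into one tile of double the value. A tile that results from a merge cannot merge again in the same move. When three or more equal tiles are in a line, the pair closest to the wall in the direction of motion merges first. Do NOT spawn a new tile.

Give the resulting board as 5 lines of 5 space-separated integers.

Answer: 64 32  4  8  2
 0  2 32 32 64
 0 32  4  8 16
 0  0  0  2  0
 0  0  0  0  0

Derivation:
Slide up:
col 0: [0, 0, 0, 0, 64] -> [64, 0, 0, 0, 0]
col 1: [0, 32, 2, 32, 0] -> [32, 2, 32, 0, 0]
col 2: [0, 4, 16, 16, 4] -> [4, 32, 4, 0, 0]
col 3: [8, 32, 8, 2, 0] -> [8, 32, 8, 2, 0]
col 4: [0, 2, 64, 0, 16] -> [2, 64, 16, 0, 0]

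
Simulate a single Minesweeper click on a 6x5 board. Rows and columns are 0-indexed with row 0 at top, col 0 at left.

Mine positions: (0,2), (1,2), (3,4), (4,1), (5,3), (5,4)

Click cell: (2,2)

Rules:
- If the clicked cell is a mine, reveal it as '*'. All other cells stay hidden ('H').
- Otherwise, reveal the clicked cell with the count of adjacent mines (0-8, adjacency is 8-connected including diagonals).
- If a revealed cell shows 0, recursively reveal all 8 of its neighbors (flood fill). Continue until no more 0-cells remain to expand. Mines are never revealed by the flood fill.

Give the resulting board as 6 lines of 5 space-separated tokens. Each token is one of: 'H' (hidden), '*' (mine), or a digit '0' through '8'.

H H H H H
H H H H H
H H 1 H H
H H H H H
H H H H H
H H H H H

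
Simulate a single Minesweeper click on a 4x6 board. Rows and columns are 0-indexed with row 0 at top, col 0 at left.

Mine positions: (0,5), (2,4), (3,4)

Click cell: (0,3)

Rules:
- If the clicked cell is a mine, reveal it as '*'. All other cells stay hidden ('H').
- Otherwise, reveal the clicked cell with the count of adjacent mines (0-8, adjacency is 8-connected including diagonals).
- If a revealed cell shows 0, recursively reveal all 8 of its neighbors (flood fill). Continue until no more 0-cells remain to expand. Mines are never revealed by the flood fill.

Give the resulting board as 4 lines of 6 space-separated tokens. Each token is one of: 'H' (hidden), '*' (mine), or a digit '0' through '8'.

0 0 0 0 1 H
0 0 0 1 2 H
0 0 0 2 H H
0 0 0 2 H H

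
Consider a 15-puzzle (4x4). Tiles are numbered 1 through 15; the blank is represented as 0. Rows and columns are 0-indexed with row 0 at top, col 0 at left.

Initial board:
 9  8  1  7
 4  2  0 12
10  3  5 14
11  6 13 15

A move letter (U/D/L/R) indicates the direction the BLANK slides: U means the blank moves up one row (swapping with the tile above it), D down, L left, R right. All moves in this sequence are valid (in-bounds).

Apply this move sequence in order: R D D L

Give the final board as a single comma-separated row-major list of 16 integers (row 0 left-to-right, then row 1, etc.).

After move 1 (R):
 9  8  1  7
 4  2 12  0
10  3  5 14
11  6 13 15

After move 2 (D):
 9  8  1  7
 4  2 12 14
10  3  5  0
11  6 13 15

After move 3 (D):
 9  8  1  7
 4  2 12 14
10  3  5 15
11  6 13  0

After move 4 (L):
 9  8  1  7
 4  2 12 14
10  3  5 15
11  6  0 13

Answer: 9, 8, 1, 7, 4, 2, 12, 14, 10, 3, 5, 15, 11, 6, 0, 13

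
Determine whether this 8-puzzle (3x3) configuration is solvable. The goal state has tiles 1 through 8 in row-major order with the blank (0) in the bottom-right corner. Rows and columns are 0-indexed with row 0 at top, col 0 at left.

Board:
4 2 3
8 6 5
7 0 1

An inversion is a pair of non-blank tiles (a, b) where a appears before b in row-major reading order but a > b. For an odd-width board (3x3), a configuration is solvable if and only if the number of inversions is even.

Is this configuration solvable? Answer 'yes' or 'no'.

Inversions (pairs i<j in row-major order where tile[i] > tile[j] > 0): 13
13 is odd, so the puzzle is not solvable.

Answer: no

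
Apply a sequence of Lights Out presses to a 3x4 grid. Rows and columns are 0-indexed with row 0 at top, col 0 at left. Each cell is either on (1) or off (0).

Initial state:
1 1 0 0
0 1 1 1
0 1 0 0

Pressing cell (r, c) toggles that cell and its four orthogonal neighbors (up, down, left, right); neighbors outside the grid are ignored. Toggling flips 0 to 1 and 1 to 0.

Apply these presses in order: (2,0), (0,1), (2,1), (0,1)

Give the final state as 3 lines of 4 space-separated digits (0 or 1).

Answer: 1 1 0 0
1 0 1 1
0 1 1 0

Derivation:
After press 1 at (2,0):
1 1 0 0
1 1 1 1
1 0 0 0

After press 2 at (0,1):
0 0 1 0
1 0 1 1
1 0 0 0

After press 3 at (2,1):
0 0 1 0
1 1 1 1
0 1 1 0

After press 4 at (0,1):
1 1 0 0
1 0 1 1
0 1 1 0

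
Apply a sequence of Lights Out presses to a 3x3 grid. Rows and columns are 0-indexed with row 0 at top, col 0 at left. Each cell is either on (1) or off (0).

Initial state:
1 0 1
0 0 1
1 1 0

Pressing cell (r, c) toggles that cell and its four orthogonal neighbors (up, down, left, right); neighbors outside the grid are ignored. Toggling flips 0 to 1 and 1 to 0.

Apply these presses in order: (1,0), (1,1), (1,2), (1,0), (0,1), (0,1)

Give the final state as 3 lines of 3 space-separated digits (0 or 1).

After press 1 at (1,0):
0 0 1
1 1 1
0 1 0

After press 2 at (1,1):
0 1 1
0 0 0
0 0 0

After press 3 at (1,2):
0 1 0
0 1 1
0 0 1

After press 4 at (1,0):
1 1 0
1 0 1
1 0 1

After press 5 at (0,1):
0 0 1
1 1 1
1 0 1

After press 6 at (0,1):
1 1 0
1 0 1
1 0 1

Answer: 1 1 0
1 0 1
1 0 1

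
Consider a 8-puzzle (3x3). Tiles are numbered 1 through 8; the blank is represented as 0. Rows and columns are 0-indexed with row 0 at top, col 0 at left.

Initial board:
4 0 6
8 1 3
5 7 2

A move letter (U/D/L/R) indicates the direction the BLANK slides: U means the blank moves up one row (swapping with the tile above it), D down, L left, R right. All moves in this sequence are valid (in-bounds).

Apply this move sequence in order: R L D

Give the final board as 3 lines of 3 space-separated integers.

After move 1 (R):
4 6 0
8 1 3
5 7 2

After move 2 (L):
4 0 6
8 1 3
5 7 2

After move 3 (D):
4 1 6
8 0 3
5 7 2

Answer: 4 1 6
8 0 3
5 7 2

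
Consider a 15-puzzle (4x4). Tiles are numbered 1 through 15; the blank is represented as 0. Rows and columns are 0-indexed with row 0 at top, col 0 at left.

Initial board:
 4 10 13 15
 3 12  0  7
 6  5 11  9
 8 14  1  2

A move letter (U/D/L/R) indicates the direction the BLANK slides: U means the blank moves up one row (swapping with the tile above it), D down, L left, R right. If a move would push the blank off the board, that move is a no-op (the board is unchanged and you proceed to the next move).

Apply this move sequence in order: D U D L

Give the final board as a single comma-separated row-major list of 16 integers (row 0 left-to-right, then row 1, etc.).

After move 1 (D):
 4 10 13 15
 3 12 11  7
 6  5  0  9
 8 14  1  2

After move 2 (U):
 4 10 13 15
 3 12  0  7
 6  5 11  9
 8 14  1  2

After move 3 (D):
 4 10 13 15
 3 12 11  7
 6  5  0  9
 8 14  1  2

After move 4 (L):
 4 10 13 15
 3 12 11  7
 6  0  5  9
 8 14  1  2

Answer: 4, 10, 13, 15, 3, 12, 11, 7, 6, 0, 5, 9, 8, 14, 1, 2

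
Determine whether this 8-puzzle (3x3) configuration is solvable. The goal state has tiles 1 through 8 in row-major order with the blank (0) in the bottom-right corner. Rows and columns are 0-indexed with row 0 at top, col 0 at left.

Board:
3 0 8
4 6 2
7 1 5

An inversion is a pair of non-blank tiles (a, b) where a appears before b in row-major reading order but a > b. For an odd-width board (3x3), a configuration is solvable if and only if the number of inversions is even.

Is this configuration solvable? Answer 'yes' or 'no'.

Inversions (pairs i<j in row-major order where tile[i] > tile[j] > 0): 16
16 is even, so the puzzle is solvable.

Answer: yes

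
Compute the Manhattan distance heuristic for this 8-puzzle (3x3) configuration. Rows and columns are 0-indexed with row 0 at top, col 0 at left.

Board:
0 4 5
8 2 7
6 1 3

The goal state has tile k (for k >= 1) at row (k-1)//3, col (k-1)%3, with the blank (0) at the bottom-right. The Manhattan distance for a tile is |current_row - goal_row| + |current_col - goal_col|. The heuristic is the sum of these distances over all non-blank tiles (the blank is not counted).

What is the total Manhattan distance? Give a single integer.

Tile 4: at (0,1), goal (1,0), distance |0-1|+|1-0| = 2
Tile 5: at (0,2), goal (1,1), distance |0-1|+|2-1| = 2
Tile 8: at (1,0), goal (2,1), distance |1-2|+|0-1| = 2
Tile 2: at (1,1), goal (0,1), distance |1-0|+|1-1| = 1
Tile 7: at (1,2), goal (2,0), distance |1-2|+|2-0| = 3
Tile 6: at (2,0), goal (1,2), distance |2-1|+|0-2| = 3
Tile 1: at (2,1), goal (0,0), distance |2-0|+|1-0| = 3
Tile 3: at (2,2), goal (0,2), distance |2-0|+|2-2| = 2
Sum: 2 + 2 + 2 + 1 + 3 + 3 + 3 + 2 = 18

Answer: 18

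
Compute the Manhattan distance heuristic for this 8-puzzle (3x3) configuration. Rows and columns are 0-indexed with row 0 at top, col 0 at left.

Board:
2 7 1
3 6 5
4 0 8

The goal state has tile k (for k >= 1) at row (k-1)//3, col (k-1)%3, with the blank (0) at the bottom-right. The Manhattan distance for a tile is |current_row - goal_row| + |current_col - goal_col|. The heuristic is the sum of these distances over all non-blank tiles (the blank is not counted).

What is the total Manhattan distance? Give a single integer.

Answer: 13

Derivation:
Tile 2: at (0,0), goal (0,1), distance |0-0|+|0-1| = 1
Tile 7: at (0,1), goal (2,0), distance |0-2|+|1-0| = 3
Tile 1: at (0,2), goal (0,0), distance |0-0|+|2-0| = 2
Tile 3: at (1,0), goal (0,2), distance |1-0|+|0-2| = 3
Tile 6: at (1,1), goal (1,2), distance |1-1|+|1-2| = 1
Tile 5: at (1,2), goal (1,1), distance |1-1|+|2-1| = 1
Tile 4: at (2,0), goal (1,0), distance |2-1|+|0-0| = 1
Tile 8: at (2,2), goal (2,1), distance |2-2|+|2-1| = 1
Sum: 1 + 3 + 2 + 3 + 1 + 1 + 1 + 1 = 13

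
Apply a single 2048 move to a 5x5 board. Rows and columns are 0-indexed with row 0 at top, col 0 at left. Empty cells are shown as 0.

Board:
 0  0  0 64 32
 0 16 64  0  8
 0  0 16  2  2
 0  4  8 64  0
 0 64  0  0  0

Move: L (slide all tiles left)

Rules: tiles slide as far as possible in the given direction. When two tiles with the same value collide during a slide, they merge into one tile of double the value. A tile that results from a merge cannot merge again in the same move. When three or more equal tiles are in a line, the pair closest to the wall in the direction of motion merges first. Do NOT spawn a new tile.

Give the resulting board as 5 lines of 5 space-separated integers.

Slide left:
row 0: [0, 0, 0, 64, 32] -> [64, 32, 0, 0, 0]
row 1: [0, 16, 64, 0, 8] -> [16, 64, 8, 0, 0]
row 2: [0, 0, 16, 2, 2] -> [16, 4, 0, 0, 0]
row 3: [0, 4, 8, 64, 0] -> [4, 8, 64, 0, 0]
row 4: [0, 64, 0, 0, 0] -> [64, 0, 0, 0, 0]

Answer: 64 32  0  0  0
16 64  8  0  0
16  4  0  0  0
 4  8 64  0  0
64  0  0  0  0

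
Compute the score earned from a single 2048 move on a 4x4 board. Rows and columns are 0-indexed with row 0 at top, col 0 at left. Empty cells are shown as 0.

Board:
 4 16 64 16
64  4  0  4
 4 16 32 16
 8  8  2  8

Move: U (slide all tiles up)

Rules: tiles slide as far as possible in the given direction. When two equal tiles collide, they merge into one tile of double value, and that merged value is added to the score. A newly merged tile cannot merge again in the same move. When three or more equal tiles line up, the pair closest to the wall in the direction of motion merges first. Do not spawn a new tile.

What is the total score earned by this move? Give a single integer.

Slide up:
col 0: [4, 64, 4, 8] -> [4, 64, 4, 8]  score +0 (running 0)
col 1: [16, 4, 16, 8] -> [16, 4, 16, 8]  score +0 (running 0)
col 2: [64, 0, 32, 2] -> [64, 32, 2, 0]  score +0 (running 0)
col 3: [16, 4, 16, 8] -> [16, 4, 16, 8]  score +0 (running 0)
Board after move:
 4 16 64 16
64  4 32  4
 4 16  2 16
 8  8  0  8

Answer: 0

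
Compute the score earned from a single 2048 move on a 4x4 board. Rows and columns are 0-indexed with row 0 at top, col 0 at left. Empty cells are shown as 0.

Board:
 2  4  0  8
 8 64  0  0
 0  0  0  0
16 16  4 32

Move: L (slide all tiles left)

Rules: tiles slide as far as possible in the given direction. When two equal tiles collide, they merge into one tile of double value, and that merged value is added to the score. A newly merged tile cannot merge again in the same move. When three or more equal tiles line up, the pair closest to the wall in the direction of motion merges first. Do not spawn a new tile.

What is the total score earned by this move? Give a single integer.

Slide left:
row 0: [2, 4, 0, 8] -> [2, 4, 8, 0]  score +0 (running 0)
row 1: [8, 64, 0, 0] -> [8, 64, 0, 0]  score +0 (running 0)
row 2: [0, 0, 0, 0] -> [0, 0, 0, 0]  score +0 (running 0)
row 3: [16, 16, 4, 32] -> [32, 4, 32, 0]  score +32 (running 32)
Board after move:
 2  4  8  0
 8 64  0  0
 0  0  0  0
32  4 32  0

Answer: 32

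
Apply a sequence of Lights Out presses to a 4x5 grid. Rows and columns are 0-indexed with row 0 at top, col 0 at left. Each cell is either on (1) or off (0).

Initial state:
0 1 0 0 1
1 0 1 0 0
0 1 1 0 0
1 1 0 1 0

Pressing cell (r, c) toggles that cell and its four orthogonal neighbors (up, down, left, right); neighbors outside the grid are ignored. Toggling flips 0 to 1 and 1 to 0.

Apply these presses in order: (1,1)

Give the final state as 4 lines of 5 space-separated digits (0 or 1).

After press 1 at (1,1):
0 0 0 0 1
0 1 0 0 0
0 0 1 0 0
1 1 0 1 0

Answer: 0 0 0 0 1
0 1 0 0 0
0 0 1 0 0
1 1 0 1 0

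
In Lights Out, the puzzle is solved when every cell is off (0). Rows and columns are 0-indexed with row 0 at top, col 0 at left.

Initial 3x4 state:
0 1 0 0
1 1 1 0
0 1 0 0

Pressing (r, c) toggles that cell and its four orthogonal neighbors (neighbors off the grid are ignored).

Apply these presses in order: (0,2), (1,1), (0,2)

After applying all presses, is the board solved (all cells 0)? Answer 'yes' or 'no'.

Answer: yes

Derivation:
After press 1 at (0,2):
0 0 1 1
1 1 0 0
0 1 0 0

After press 2 at (1,1):
0 1 1 1
0 0 1 0
0 0 0 0

After press 3 at (0,2):
0 0 0 0
0 0 0 0
0 0 0 0

Lights still on: 0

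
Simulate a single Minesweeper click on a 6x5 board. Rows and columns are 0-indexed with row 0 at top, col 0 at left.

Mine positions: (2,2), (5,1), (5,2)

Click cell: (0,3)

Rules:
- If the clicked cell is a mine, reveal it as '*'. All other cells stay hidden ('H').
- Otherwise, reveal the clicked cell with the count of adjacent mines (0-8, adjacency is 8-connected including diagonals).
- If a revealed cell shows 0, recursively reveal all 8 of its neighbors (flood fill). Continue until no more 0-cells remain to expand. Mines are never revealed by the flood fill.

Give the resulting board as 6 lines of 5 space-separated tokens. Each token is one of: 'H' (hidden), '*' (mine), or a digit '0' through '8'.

0 0 0 0 0
0 1 1 1 0
0 1 H 1 0
0 1 H 1 0
1 2 H 1 0
H H H 1 0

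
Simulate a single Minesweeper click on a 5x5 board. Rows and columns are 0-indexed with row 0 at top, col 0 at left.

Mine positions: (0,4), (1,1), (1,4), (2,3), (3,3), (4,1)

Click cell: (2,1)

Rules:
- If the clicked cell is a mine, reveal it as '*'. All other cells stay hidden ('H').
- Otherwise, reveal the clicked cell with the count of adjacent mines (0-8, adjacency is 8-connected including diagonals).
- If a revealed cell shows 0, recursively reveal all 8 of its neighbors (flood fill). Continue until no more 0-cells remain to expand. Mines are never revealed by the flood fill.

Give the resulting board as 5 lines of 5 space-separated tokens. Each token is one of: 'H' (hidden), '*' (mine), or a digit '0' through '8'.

H H H H H
H H H H H
H 1 H H H
H H H H H
H H H H H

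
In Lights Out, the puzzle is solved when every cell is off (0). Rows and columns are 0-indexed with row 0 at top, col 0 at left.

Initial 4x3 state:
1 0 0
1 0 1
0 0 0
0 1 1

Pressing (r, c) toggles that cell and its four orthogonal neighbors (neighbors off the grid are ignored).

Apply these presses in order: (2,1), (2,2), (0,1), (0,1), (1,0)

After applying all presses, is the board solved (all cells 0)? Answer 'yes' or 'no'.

After press 1 at (2,1):
1 0 0
1 1 1
1 1 1
0 0 1

After press 2 at (2,2):
1 0 0
1 1 0
1 0 0
0 0 0

After press 3 at (0,1):
0 1 1
1 0 0
1 0 0
0 0 0

After press 4 at (0,1):
1 0 0
1 1 0
1 0 0
0 0 0

After press 5 at (1,0):
0 0 0
0 0 0
0 0 0
0 0 0

Lights still on: 0

Answer: yes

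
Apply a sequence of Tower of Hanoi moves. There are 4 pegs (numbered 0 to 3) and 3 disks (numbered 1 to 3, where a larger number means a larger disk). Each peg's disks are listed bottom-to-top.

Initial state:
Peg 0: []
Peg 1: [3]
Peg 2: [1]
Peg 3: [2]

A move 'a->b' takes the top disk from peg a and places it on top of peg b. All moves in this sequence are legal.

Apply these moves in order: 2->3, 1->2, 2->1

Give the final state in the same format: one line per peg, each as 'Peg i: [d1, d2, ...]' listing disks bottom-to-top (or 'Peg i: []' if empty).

Answer: Peg 0: []
Peg 1: [3]
Peg 2: []
Peg 3: [2, 1]

Derivation:
After move 1 (2->3):
Peg 0: []
Peg 1: [3]
Peg 2: []
Peg 3: [2, 1]

After move 2 (1->2):
Peg 0: []
Peg 1: []
Peg 2: [3]
Peg 3: [2, 1]

After move 3 (2->1):
Peg 0: []
Peg 1: [3]
Peg 2: []
Peg 3: [2, 1]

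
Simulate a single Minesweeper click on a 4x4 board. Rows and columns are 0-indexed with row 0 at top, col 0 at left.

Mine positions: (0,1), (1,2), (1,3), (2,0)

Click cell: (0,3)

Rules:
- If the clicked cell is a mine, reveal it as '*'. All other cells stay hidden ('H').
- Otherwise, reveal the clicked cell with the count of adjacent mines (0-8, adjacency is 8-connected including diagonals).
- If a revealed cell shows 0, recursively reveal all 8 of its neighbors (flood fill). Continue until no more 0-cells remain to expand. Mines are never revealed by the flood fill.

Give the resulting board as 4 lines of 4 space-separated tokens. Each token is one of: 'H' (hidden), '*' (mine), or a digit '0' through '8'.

H H H 2
H H H H
H H H H
H H H H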